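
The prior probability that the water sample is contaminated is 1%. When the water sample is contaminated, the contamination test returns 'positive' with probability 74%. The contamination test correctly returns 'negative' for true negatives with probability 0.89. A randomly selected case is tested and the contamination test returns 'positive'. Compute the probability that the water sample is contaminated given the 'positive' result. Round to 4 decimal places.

Write H for 'the water sample is contaminated'. Prior odds H:¬H = 0.01/0.99 = 0.010101. For the 'positive' outcome, the likelihood ratio is 0.74/0.11 = 6.7273.
Posterior odds = 0.010101 × 6.7273 = 0.067952, so P(H|E) = 0.067952/(1+0.067952) = 0.0636.

P(H | E) ≈ 0.0636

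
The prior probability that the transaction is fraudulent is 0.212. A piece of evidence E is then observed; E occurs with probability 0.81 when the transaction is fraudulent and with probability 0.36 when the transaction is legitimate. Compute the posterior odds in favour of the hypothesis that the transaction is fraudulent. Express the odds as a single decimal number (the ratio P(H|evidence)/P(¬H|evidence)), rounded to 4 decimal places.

Prior odds = 0.212/(1−0.212) = 0.26904. In log-odds, ln(0.26904) = -1.3129.
Add log likelihood ratio: ln(2.2500) = 0.81093.
Posterior log-odds = -0.50198, so posterior odds = exp(-0.50198) = 0.60533.

Posterior odds ≈ 0.6053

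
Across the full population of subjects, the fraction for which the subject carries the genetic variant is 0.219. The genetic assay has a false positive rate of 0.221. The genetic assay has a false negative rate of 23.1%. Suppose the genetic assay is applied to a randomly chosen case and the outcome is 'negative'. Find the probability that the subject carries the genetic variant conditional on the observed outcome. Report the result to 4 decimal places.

P(H | E) ≈ 0.0768

Write H for 'the subject carries the genetic variant'. Prior odds H:¬H = 0.219/0.781 = 0.28041. For the 'negative' outcome, the likelihood ratio is 0.231/0.779 = 0.29653.
Posterior odds = 0.28041 × 0.29653 = 0.083151, so P(H|E) = 0.083151/(1+0.083151) = 0.0768.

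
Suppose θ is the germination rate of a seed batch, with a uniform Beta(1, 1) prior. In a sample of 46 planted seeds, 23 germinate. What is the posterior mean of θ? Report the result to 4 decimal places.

Posterior mean ≈ 0.5000

The binomial likelihood is conjugate to the Beta prior: with 23 successes and 23 failures, the posterior is Beta(1+23, 1+23) = Beta(24, 24).
Posterior mean = α/(α+β) = 24/48 = 0.5000.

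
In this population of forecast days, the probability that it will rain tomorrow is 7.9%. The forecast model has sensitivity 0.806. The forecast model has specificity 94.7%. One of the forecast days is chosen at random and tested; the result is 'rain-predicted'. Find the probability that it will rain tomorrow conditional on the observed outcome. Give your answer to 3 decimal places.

Let H be the event that it will rain tomorrow. P(H) = 0.079, so P(¬H) = 0.921. With E the 'rain-predicted' result, P(E|H) = 0.806 and P(E|¬H) = 0.053.
P(E) = 0.806·0.079 + 0.053·0.921 = 0.063674 + 0.048813 = 0.11249.
By Bayes' theorem, P(H|E) = 0.063674 / 0.11249 = 0.566.

P(H | E) ≈ 0.566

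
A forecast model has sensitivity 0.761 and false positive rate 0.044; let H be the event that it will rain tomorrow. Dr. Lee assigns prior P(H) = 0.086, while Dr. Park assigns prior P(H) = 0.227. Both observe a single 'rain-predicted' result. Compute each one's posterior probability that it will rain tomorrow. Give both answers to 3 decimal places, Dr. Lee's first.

The likelihood ratio for a 'rain-predicted' result is 0.761/0.044 = 17.295.
Dr. Lee: prior odds 0.086/0.914 = 0.094092; posterior odds 1.6274; posterior probability 0.619.
Dr. Park: prior odds 0.227/0.773 = 0.29366; posterior odds 5.0790; posterior probability 0.835.

Dr. Lee: 0.619; Dr. Park: 0.835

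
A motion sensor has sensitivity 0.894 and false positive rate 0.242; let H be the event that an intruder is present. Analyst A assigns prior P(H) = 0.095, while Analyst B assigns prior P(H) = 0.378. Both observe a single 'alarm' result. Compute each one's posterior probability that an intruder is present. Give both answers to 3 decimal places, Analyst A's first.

The likelihood ratio for an 'alarm' result is 0.894/0.242 = 3.6942.
Analyst A: prior odds 0.095/0.905 = 0.10497; posterior odds 0.38779; posterior probability 0.279.
Analyst B: prior odds 0.378/0.622 = 0.60772; posterior odds 2.2450; posterior probability 0.692.

Analyst A: 0.279; Analyst B: 0.692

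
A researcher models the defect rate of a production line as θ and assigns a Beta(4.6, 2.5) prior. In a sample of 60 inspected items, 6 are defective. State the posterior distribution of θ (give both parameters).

Observing 6 successes and 54 failures updates Beta(4.6, 2.5) by adding the success and failure counts to the two shape parameters: α = 4.6+6 = 10.6, β = 2.5+54 = 56.5.

Posterior: Beta(10.6, 56.5)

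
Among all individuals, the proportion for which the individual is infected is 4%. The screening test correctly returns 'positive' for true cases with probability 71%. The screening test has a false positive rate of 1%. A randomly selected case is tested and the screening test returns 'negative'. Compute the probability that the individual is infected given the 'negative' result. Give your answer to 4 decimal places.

Write H for 'the individual is infected'. Prior odds H:¬H = 0.04/0.96 = 0.041667. For the 'negative' outcome, the likelihood ratio is 0.29/0.99 = 0.29293.
Posterior odds = 0.041667 × 0.29293 = 0.012205, so P(H|E) = 0.012205/(1+0.012205) = 0.0121.

P(H | E) ≈ 0.0121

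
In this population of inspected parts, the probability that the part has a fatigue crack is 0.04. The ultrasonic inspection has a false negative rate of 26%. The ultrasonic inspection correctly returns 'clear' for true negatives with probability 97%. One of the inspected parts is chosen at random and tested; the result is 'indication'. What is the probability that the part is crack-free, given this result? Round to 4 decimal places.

P(¬H | E) ≈ 0.4932

Let H be the event that the part has a fatigue crack. P(H) = 0.04, so P(¬H) = 0.96. With E the 'indication' result, P(E|H) = 0.74 and P(E|¬H) = 0.03.
P(E) = 0.74·0.04 + 0.03·0.96 = 0.029600 + 0.028800 = 0.058400.
By Bayes' theorem, P(H|E) = 0.029600 / 0.058400 = 0.5068. Hence P(¬H|E) = 1 − 0.5068 = 0.4932.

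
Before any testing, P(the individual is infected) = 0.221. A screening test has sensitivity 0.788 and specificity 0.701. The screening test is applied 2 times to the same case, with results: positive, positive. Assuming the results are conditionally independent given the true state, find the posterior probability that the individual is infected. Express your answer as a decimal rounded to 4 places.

With H the event that the individual is infected, the joint likelihood of the observed sequence is P(data|H) = 0.788·0.788 = 0.62094 and P(data|¬H) = 0.299·0.299 = 0.089401.
Bayes: P(H|data) = 0.221·0.62094 / (0.221·0.62094 + 0.779·0.089401) = 0.13723/0.20687 = 0.6634.

Posterior P(H) ≈ 0.6634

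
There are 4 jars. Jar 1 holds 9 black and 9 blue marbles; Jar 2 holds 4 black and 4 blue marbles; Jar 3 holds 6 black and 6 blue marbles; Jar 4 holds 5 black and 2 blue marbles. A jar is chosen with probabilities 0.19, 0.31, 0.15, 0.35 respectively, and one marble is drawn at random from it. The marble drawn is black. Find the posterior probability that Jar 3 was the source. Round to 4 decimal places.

Tabulate prior·likelihood by source: [1] prior 0.19, lik 0.5, product 0.09500; [2] prior 0.31, lik 0.5, product 0.1550; [3] prior 0.15, lik 0.5, product 0.07500; [4] prior 0.35, lik 0.7143, product 0.2500.
Normalizing constant = 0.57500; the posterior for Jar 3 is its product over the sum, 0.07500/0.57500 = 0.1304.

Posterior probability ≈ 0.1304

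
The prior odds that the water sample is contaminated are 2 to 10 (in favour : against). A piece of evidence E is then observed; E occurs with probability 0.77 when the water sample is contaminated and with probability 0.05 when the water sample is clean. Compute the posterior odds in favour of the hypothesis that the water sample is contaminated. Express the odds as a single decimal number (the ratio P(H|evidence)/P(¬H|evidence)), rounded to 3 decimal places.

Posterior odds ≈ 3.080

Prior odds = 2/10 = 0.20000. In log-odds, ln(0.20000) = -1.6094.
Add log likelihood ratio: ln(15.400) = 2.7344.
Posterior log-odds = 1.1249, so posterior odds = exp(1.1249) = 3.0800.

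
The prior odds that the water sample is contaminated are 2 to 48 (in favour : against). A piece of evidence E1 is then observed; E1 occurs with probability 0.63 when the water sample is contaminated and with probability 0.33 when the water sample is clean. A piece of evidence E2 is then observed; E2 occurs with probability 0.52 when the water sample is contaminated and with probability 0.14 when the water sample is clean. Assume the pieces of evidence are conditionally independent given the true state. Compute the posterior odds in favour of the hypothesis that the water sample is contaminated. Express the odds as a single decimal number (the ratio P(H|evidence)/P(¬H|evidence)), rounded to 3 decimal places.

Prior odds = 2/48 = 0.041667. In log-odds, ln(0.041667) = -3.1781.
Add log likelihood ratios: ln(1.9091) + ln(3.7143) = 1.9588.
Posterior log-odds = -1.2192, so posterior odds = exp(-1.2192) = 0.29545.

Posterior odds ≈ 0.295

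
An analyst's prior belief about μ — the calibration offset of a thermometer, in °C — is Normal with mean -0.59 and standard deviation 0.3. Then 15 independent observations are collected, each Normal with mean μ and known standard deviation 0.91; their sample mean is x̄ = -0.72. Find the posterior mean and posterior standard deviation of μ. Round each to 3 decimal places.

With known σ, the Normal prior is conjugate. Weight on the data is w = (n/σ²)/(n/σ² + 1/τ₀²) = 18.1138/(18.1138+11.1111) = 0.61981.
Posterior mean = w·x̄ + (1−w)·μ₀ = 0.61981·-0.72 + 0.38019·-0.59 = -0.671. Posterior variance = 1/(18.1138+11.1111) = 0.0342174, so SD = 0.185.

Posterior mean ≈ -0.671; posterior SD ≈ 0.185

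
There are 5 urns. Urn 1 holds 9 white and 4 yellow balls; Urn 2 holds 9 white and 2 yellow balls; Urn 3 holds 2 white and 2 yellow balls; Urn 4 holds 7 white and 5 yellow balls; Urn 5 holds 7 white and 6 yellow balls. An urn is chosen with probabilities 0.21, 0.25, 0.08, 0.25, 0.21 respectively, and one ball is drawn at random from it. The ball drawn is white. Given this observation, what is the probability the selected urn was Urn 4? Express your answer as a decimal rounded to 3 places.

Posterior probability ≈ 0.225

Tabulate prior·likelihood by source: [1] prior 0.21, lik 0.6923, product 0.1454; [2] prior 0.25, lik 0.8182, product 0.2045; [3] prior 0.08, lik 0.5, product 0.04000; [4] prior 0.25, lik 0.5833, product 0.1458; [5] prior 0.21, lik 0.5385, product 0.1131.
Normalizing constant = 0.64884; the posterior for Urn 4 is its product over the sum, 0.1458/0.64884 = 0.225.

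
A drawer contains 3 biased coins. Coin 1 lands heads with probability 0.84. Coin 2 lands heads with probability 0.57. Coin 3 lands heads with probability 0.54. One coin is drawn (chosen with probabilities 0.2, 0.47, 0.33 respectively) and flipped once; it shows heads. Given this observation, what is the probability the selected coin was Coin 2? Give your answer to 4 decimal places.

P(heads|C1) = 0.84; P(heads|C2) = 0.57; P(heads|C3) = 0.54.
Prior × likelihood for each source: 0.2·0.84=0.1680, 0.47·0.57=0.2679, 0.33·0.54=0.1782. Summing gives P(heads) = 0.61410.
P(Coin 2 | heads) = 0.2679 / 0.61410 = 0.4362.

Posterior probability ≈ 0.4362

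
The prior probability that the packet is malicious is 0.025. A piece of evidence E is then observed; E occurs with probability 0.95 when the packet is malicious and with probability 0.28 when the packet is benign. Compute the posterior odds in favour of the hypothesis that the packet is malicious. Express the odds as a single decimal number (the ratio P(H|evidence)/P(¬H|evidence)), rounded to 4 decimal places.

Prior odds = 0.025/(1−0.025) = 0.025641. In log-odds, ln(0.025641) = -3.6636.
Add log likelihood ratio: ln(3.3929) = 1.2217.
Posterior log-odds = -2.4419, so posterior odds = exp(-2.4419) = 0.086996.

Posterior odds ≈ 0.0870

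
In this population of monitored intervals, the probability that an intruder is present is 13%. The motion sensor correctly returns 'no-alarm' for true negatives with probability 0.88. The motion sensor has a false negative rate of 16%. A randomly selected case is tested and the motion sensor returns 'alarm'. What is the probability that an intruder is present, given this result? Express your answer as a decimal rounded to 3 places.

Write H for 'an intruder is present'. Prior odds H:¬H = 0.13/0.87 = 0.14943. For the 'alarm' outcome, the likelihood ratio is 0.84/0.12 = 7.0000.
Posterior odds = 0.14943 × 7.0000 = 1.0460, so P(H|E) = 1.0460/(1+1.0460) = 0.511.

P(H | E) ≈ 0.511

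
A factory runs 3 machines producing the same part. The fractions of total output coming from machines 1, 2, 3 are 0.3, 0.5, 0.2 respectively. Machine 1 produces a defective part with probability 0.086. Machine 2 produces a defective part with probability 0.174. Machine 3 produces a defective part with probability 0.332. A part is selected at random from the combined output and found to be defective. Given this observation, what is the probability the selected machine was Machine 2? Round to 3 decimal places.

Tabulate prior·likelihood by source: [1] prior 0.3, lik 0.086, product 0.02580; [2] prior 0.5, lik 0.174, product 0.08700; [3] prior 0.2, lik 0.332, product 0.06640.
Normalizing constant = 0.17920; the posterior for Machine 2 is its product over the sum, 0.08700/0.17920 = 0.485.

Posterior probability ≈ 0.485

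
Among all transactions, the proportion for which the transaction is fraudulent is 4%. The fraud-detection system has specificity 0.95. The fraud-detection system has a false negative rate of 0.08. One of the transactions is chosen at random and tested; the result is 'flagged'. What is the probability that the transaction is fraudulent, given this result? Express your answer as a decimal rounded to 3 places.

P(H | E) ≈ 0.434

Let H be the event that the transaction is fraudulent. P(H) = 0.04, so P(¬H) = 0.96. With E the 'flagged' result, P(E|H) = 0.92 and P(E|¬H) = 0.05.
P(E) = 0.92·0.04 + 0.05·0.96 = 0.036800 + 0.048000 = 0.084800.
By Bayes' theorem, P(H|E) = 0.036800 / 0.084800 = 0.434.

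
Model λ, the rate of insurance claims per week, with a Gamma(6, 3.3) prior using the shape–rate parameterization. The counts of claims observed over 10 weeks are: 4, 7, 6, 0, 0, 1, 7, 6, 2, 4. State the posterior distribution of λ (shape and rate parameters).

The Poisson likelihood adds the total count to the shape and the number of exposure periods to the rate. Here ∑xᵢ = 37 and n = 10, so shape 6→43 and rate 3.3→13.3.

Posterior: Gamma(shape=43, rate=13.3)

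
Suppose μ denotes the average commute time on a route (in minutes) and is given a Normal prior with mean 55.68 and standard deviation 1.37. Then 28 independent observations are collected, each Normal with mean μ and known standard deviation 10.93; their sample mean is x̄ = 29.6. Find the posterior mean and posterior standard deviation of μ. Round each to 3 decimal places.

Prior precision 1/τ₀² = 1/1.37² = 0.532793; data precision n/σ² = 28/10.93² = 0.234378.
Posterior precision = 0.532793 + 0.234378 = 0.767172, giving posterior SD = 1/√0.767172 = 1.142.
Posterior mean = (0.532793·55.68 + 0.234378·29.6) / 0.767172 = 47.712.

Posterior mean ≈ 47.712; posterior SD ≈ 1.142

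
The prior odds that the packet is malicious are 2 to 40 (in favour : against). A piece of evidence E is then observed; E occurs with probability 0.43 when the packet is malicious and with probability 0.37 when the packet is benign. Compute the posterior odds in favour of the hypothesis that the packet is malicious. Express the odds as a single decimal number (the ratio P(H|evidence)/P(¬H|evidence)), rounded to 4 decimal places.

Posterior odds ≈ 0.0581

Prior odds = 2/40 = 0.050000. In log-odds, ln(0.050000) = -2.9957.
Add log likelihood ratio: ln(1.1622) = 0.15028.
Posterior log-odds = -2.8455, so posterior odds = exp(-2.8455) = 0.058108.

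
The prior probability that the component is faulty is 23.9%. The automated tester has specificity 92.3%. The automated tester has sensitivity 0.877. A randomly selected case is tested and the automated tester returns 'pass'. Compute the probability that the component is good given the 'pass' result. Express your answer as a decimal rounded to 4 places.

P(¬H | E) ≈ 0.9598

Write H for 'the component is faulty'. Prior odds H:¬H = 0.239/0.761 = 0.31406. For the 'pass' outcome, the likelihood ratio is 0.123/0.923 = 0.13326.
Posterior odds = 0.31406 × 0.13326 = 0.041852, so P(H|E) = 0.041852/(1+0.041852) = 0.0402. Then P(¬H|E) = 1 − 0.0402 = 0.9598.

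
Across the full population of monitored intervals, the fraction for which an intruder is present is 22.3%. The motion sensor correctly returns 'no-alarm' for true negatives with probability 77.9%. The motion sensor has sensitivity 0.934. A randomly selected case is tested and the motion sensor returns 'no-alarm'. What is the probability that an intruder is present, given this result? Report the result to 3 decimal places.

Write H for 'an intruder is present'. Prior odds H:¬H = 0.223/0.777 = 0.28700. For the 'no-alarm' outcome, the likelihood ratio is 0.066/0.779 = 0.084724.
Posterior odds = 0.28700 × 0.084724 = 0.024316, so P(H|E) = 0.024316/(1+0.024316) = 0.024.

P(H | E) ≈ 0.024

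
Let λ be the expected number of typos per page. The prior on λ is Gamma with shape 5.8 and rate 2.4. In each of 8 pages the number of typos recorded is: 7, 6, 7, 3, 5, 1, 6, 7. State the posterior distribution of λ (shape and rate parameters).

Posterior: Gamma(shape=47.8, rate=10.4)

The Poisson likelihood adds the total count to the shape and the number of exposure periods to the rate. Here ∑xᵢ = 42 and n = 8, so shape 5.8→47.8 and rate 2.4→10.4.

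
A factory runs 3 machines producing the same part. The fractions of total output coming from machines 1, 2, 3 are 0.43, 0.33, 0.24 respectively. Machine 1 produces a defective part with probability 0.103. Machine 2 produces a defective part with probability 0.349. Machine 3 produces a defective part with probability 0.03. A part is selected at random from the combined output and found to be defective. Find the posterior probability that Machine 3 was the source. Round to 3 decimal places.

Posterior probability ≈ 0.043

P(defective|M1) = 0.103; P(defective|M2) = 0.349; P(defective|M3) = 0.03.
Prior × likelihood for each source: 0.43·0.103=0.04429, 0.33·0.349=0.1152, 0.24·0.03=0.007200. Summing gives P(defective) = 0.16666.
P(Machine 3 | defective) = 0.007200 / 0.16666 = 0.043.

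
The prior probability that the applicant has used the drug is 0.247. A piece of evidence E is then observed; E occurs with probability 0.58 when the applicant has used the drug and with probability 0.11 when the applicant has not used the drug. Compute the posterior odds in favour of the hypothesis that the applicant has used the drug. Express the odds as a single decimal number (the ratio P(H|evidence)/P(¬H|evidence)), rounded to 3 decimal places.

Posterior odds ≈ 1.730

Prior odds = 0.247/(1−0.247) = 0.32802. In log-odds, ln(0.32802) = -1.1147.
Add log likelihood ratio: ln(5.2727) = 1.6625.
Posterior log-odds = 0.54787, so posterior odds = exp(0.54787) = 1.7296.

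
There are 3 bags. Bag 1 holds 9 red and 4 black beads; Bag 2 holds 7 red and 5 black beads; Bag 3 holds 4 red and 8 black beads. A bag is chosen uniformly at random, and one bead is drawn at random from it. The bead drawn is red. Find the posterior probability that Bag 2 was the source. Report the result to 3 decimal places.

Posterior probability ≈ 0.363

P(red|Bag 1) = 0.6923; P(red|Bag 2) = 0.5833; P(red|Bag 3) = 0.3333.
Prior × likelihood for each source: 0.333333·0.6923=0.2308, 0.333333·0.5833=0.1944, 0.333333·0.3333=0.1111. Summing gives P(red) = 0.53632.
P(Bag 2 | red) = 0.1944 / 0.53632 = 0.363.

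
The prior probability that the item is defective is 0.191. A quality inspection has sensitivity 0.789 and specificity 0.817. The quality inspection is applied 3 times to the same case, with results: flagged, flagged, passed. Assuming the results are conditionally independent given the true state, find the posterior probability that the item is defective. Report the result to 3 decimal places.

With H the event that the item is defective, the joint likelihood of the observed sequence is P(data|H) = 0.789·0.789·0.211 = 0.13135 and P(data|¬H) = 0.183·0.183·0.817 = 0.027361.
Bayes: P(H|data) = 0.191·0.13135 / (0.191·0.13135 + 0.809·0.027361) = 0.025088/0.047223 = 0.5313.

Posterior P(H) ≈ 0.531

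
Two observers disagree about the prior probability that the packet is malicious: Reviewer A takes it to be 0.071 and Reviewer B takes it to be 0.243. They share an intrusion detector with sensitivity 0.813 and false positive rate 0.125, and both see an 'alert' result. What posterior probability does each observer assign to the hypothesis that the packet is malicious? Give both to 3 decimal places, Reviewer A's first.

Reviewer A: 0.332; Reviewer B: 0.676

P('+'|H) = 0.813, P('+'|¬H) = 0.125.
Reviewer A: numerator 0.813·0.071 = 0.057723; evidence = 0.057723+0.125·0.929 = 0.17385; posterior = 0.332.
Reviewer B: numerator 0.813·0.243 = 0.19756; evidence = 0.19756+0.125·0.757 = 0.29218; posterior = 0.676.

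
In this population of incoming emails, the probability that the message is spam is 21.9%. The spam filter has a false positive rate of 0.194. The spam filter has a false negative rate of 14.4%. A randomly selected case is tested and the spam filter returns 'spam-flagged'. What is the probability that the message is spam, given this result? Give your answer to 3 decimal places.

Write H for 'the message is spam'. Prior odds H:¬H = 0.219/0.781 = 0.28041. For the 'spam-flagged' outcome, the likelihood ratio is 0.856/0.194 = 4.4124.
Posterior odds = 0.28041 × 4.4124 = 1.2373, so P(H|E) = 1.2373/(1+1.2373) = 0.553.

P(H | E) ≈ 0.553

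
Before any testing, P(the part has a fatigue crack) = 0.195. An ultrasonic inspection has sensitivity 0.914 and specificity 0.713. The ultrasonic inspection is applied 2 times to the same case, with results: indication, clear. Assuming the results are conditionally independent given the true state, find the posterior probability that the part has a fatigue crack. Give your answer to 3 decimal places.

Posterior P(H) ≈ 0.085

Let H be the event that the part has a fatigue crack; start with P(H) = 0.195. P('indication'|H) = 0.914, P('indication'|¬H) = 0.287.
Update on result 1 ('indication'): P(H) ← 0.914·0.1950 / (0.914·0.1950 + 0.287·0.8050) = 0.17823/0.40926 = 0.4355.
Update on result 2 ('clear'): P(H) ← 0.086·0.4355 / (0.086·0.4355 + 0.713·0.5645) = 0.037452/0.43995 = 0.0851.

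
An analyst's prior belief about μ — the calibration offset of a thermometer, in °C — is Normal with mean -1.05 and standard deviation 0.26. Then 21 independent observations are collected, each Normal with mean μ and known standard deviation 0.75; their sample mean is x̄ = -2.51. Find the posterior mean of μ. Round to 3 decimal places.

With known σ, the Normal prior is conjugate. Weight on the data is w = (n/σ²)/(n/σ² + 1/τ₀²) = 37.3333/(37.3333+14.7929) = 0.71621.
Posterior mean = w·x̄ + (1−w)·μ₀ = 0.71621·-2.51 + 0.28379·-1.05 = -2.096.

Posterior mean ≈ -2.096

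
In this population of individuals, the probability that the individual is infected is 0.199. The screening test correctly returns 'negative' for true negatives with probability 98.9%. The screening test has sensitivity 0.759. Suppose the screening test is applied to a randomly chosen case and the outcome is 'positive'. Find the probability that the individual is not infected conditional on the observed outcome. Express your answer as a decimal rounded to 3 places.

Let H be the event that the individual is infected. P(H) = 0.199, so P(¬H) = 0.801. With E the 'positive' result, P(E|H) = 0.759 and P(E|¬H) = 0.011.
P(E) = 0.759·0.199 + 0.011·0.801 = 0.15104 + 0.0088110 = 0.15985.
By Bayes' theorem, P(H|E) = 0.15104 / 0.15985 = 0.945. Hence P(¬H|E) = 1 − 0.945 = 0.055.

P(¬H | E) ≈ 0.055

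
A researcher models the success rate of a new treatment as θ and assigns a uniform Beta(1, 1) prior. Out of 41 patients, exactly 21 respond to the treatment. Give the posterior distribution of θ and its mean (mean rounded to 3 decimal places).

Posterior: Beta(22, 21); mean ≈ 0.512

The binomial likelihood is conjugate to the Beta prior: with 21 successes and 20 failures, the posterior is Beta(1+21, 1+20) = Beta(22, 21).
Posterior mean = α/(α+β) = 22/43 = 0.512.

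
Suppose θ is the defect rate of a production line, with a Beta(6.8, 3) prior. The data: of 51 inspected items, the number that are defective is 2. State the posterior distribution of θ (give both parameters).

Posterior: Beta(8.8, 52)

Observing 2 successes and 49 failures updates Beta(6.8, 3) by adding the success and failure counts to the two shape parameters: α = 6.8+2 = 8.8, β = 3+49 = 52.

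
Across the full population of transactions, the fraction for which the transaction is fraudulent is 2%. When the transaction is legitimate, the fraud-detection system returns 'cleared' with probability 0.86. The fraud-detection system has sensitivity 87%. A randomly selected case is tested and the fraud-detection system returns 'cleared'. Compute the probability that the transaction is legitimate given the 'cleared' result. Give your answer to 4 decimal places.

P(¬H | E) ≈ 0.9969

Let H be the event that the transaction is fraudulent. P(H) = 0.02, so P(¬H) = 0.98. With E the 'cleared' result, P(E|H) = 0.13 and P(E|¬H) = 0.86.
P(E) = 0.13·0.02 + 0.86·0.98 = 0.0026000 + 0.84280 = 0.84540.
By Bayes' theorem, P(H|E) = 0.0026000 / 0.84540 = 0.0031. Hence P(¬H|E) = 1 − 0.0031 = 0.9969.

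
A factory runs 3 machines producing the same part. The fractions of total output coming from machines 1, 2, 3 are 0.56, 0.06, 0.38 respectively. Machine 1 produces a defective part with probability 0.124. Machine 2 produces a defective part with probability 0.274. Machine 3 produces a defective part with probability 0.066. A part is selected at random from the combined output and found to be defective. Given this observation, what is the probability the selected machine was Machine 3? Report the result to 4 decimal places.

Posterior probability ≈ 0.2260

P(defective|M1) = 0.124; P(defective|M2) = 0.274; P(defective|M3) = 0.066.
Prior × likelihood for each source: 0.56·0.124=0.06944, 0.06·0.274=0.01644, 0.38·0.066=0.02508. Summing gives P(defective) = 0.11096.
P(Machine 3 | defective) = 0.02508 / 0.11096 = 0.2260.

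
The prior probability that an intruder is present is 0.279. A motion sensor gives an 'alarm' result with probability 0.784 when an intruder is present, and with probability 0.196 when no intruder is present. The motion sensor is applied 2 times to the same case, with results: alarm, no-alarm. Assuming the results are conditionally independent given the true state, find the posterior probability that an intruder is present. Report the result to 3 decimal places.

Posterior P(H) ≈ 0.294

With H the event that an intruder is present, the joint likelihood of the observed sequence is P(data|H) = 0.784·0.216 = 0.16934 and P(data|¬H) = 0.196·0.804 = 0.15758.
Bayes: P(H|data) = 0.279·0.16934 / (0.279·0.16934 + 0.721·0.15758) = 0.047247/0.16087 = 0.2937.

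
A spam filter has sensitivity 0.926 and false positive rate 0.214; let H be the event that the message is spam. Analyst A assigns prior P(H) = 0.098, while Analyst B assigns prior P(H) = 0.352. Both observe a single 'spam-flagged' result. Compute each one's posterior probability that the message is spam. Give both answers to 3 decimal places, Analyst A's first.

The likelihood ratio for a 'spam-flagged' result is 0.926/0.214 = 4.3271.
Analyst A: prior odds 0.098/0.902 = 0.10865; posterior odds 0.47013; posterior probability 0.320.
Analyst B: prior odds 0.352/0.648 = 0.54321; posterior odds 2.3505; posterior probability 0.702.

Analyst A: 0.320; Analyst B: 0.702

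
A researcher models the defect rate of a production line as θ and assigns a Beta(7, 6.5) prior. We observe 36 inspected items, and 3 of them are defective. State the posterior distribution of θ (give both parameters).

Posterior: Beta(10, 39.5)

Observing 3 successes and 33 failures updates Beta(7, 6.5) by adding the success and failure counts to the two shape parameters: α = 7+3 = 10, β = 6.5+33 = 39.5.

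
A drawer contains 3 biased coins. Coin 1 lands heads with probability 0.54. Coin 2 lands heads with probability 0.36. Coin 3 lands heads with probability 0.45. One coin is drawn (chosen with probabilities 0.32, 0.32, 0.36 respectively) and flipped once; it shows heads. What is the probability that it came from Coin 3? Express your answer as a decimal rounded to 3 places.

Posterior probability ≈ 0.360

P(heads|C1) = 0.54; P(heads|C2) = 0.36; P(heads|C3) = 0.45.
Prior × likelihood for each source: 0.32·0.54=0.1728, 0.32·0.36=0.1152, 0.36·0.45=0.1620. Summing gives P(heads) = 0.45000.
P(Coin 3 | heads) = 0.1620 / 0.45000 = 0.360.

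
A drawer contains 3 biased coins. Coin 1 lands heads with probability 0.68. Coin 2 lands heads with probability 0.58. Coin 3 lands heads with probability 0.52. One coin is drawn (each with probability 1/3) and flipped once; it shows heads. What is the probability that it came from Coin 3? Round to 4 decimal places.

Tabulate prior·likelihood by source: [1] prior 0.333333, lik 0.68, product 0.2267; [2] prior 0.333333, lik 0.58, product 0.1933; [3] prior 0.333333, lik 0.52, product 0.1733.
Normalizing constant = 0.59333; the posterior for Coin 3 is its product over the sum, 0.1733/0.59333 = 0.2921.

Posterior probability ≈ 0.2921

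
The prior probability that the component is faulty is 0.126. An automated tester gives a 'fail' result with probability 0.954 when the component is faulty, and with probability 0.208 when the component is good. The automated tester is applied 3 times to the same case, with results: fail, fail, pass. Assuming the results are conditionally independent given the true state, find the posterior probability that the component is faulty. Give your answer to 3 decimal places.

Posterior P(H) ≈ 0.150

Let H be the event that the component is faulty; start with P(H) = 0.126. P('fail'|H) = 0.954, P('fail'|¬H) = 0.208.
Update on result 1 ('fail'): P(H) ← 0.954·0.1260 / (0.954·0.1260 + 0.208·0.8740) = 0.12020/0.30200 = 0.3980.
Update on result 2 ('fail'): P(H) ← 0.954·0.3980 / (0.954·0.3980 + 0.208·0.6020) = 0.37972/0.50493 = 0.7520.
Update on result 3 ('pass'): P(H) ← 0.046·0.7520 / (0.046·0.7520 + 0.792·0.2480) = 0.034593/0.23099 = 0.1498.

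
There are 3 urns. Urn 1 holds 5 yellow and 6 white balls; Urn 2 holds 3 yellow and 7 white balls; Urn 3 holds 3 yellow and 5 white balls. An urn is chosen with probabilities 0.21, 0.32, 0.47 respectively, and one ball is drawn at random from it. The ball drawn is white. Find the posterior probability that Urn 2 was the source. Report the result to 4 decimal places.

P(white|Urn 1) = 0.5455; P(white|Urn 2) = 0.7; P(white|Urn 3) = 0.625.
Prior × likelihood for each source: 0.21·0.5455=0.1145, 0.32·0.7=0.2240, 0.47·0.625=0.2937. Summing gives P(white) = 0.63230.
P(Urn 2 | white) = 0.2240 / 0.63230 = 0.3543.

Posterior probability ≈ 0.3543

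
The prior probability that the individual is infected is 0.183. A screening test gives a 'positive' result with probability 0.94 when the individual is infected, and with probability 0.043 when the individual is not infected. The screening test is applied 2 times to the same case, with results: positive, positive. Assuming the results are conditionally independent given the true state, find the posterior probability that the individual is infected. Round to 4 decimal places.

With H the event that the individual is infected, the joint likelihood of the observed sequence is P(data|H) = 0.94·0.94 = 0.88360 and P(data|¬H) = 0.043·0.043 = 0.0018490.
Bayes: P(H|data) = 0.183·0.88360 / (0.183·0.88360 + 0.817·0.0018490) = 0.16170/0.16321 = 0.9907.

Posterior P(H) ≈ 0.9907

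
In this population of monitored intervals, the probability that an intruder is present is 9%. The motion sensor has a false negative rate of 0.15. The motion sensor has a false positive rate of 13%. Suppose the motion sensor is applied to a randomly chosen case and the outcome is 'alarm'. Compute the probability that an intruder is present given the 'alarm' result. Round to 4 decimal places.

Write H for 'an intruder is present'. Prior odds H:¬H = 0.09/0.91 = 0.098901. For the 'alarm' outcome, the likelihood ratio is 0.85/0.13 = 6.5385.
Posterior odds = 0.098901 × 6.5385 = 0.64666, so P(H|E) = 0.64666/(1+0.64666) = 0.3927.

P(H | E) ≈ 0.3927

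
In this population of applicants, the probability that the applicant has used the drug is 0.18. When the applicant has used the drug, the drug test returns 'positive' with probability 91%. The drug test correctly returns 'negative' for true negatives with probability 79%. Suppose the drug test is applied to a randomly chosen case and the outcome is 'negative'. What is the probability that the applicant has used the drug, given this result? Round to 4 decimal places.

P(H | E) ≈ 0.0244

Write H for 'the applicant has used the drug'. Prior odds H:¬H = 0.18/0.82 = 0.21951. For the 'negative' outcome, the likelihood ratio is 0.09/0.79 = 0.11392.
Posterior odds = 0.21951 × 0.11392 = 0.025008, so P(H|E) = 0.025008/(1+0.025008) = 0.0244.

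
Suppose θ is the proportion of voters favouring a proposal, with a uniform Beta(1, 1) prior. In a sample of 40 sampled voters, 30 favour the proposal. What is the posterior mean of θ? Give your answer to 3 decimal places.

Posterior mean ≈ 0.738

Observing 30 successes and 10 failures updates Beta(1, 1) by adding the success and failure counts to the two shape parameters: α = 1+30 = 31, β = 1+10 = 11.
E[θ | data] = 31/(31+11) = 0.738.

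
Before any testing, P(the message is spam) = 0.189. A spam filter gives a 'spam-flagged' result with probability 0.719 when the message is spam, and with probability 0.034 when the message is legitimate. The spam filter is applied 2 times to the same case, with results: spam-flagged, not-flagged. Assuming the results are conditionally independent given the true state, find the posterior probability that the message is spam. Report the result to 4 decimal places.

Posterior P(H) ≈ 0.5891

Let H be the event that the message is spam; start with P(H) = 0.189. P('spam-flagged'|H) = 0.719, P('spam-flagged'|¬H) = 0.034.
Update on result 1 ('spam-flagged'): P(H) ← 0.719·0.1890 / (0.719·0.1890 + 0.034·0.8110) = 0.13589/0.16346 = 0.8313.
Update on result 2 ('not-flagged'): P(H) ← 0.281·0.8313 / (0.281·0.8313 + 0.966·0.1687) = 0.23360/0.39655 = 0.5891.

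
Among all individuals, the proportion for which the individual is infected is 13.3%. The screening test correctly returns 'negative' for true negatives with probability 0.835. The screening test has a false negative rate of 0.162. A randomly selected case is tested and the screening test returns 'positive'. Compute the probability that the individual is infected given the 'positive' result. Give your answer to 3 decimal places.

P(H | E) ≈ 0.438

Write H for 'the individual is infected'. Prior odds H:¬H = 0.133/0.867 = 0.15340. For the 'positive' outcome, the likelihood ratio is 0.838/0.165 = 5.0788.
Posterior odds = 0.15340 × 5.0788 = 0.77910, so P(H|E) = 0.77910/(1+0.77910) = 0.438.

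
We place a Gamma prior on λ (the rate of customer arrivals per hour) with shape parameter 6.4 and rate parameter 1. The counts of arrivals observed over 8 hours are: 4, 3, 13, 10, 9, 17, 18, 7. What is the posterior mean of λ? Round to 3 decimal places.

Total count ∑xᵢ = 81 over n = 8 hours.
Gamma is conjugate to the Poisson likelihood: posterior is Gamma(shape = 6.4+81 = 87.4, rate = 1+8 = 9).
Posterior mean = shape/rate = 87.4/9 = 9.711.

Posterior mean ≈ 9.711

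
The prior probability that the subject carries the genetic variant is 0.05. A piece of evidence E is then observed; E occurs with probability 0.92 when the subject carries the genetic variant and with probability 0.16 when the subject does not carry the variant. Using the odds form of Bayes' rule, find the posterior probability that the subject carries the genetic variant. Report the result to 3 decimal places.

Prior odds = 0.05/(1−0.05) = 0.052632. In log-odds, ln(0.052632) = -2.9444.
Add log likelihood ratio: ln(5.7500) = 1.7492.
Posterior log-odds = -1.1952, so posterior odds = exp(-1.1952) = 0.30263. Converting, P(H|E) = 0.30263/1.3026 = 0.232.

Posterior probability ≈ 0.232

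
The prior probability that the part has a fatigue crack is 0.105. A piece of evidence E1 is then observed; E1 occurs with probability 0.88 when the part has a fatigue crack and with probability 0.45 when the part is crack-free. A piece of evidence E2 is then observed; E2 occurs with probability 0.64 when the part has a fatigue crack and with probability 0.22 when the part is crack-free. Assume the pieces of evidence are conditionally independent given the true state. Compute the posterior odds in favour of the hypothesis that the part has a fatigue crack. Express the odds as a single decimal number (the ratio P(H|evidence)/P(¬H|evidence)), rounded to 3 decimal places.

Posterior odds ≈ 0.667

Prior odds = 0.105/(1−0.105) = 0.11732.
Likelihood ratio for E1 = 0.88/0.45 = 1.9556.
Likelihood ratio for E2 = 0.64/0.22 = 2.9091.
Posterior odds = prior odds × LR₁ × LR₂ = 0.66741.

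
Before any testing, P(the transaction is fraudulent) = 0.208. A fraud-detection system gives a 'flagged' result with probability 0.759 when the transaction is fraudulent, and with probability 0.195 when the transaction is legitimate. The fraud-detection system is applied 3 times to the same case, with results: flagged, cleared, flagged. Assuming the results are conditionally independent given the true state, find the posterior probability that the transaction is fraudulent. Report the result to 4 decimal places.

Posterior P(H) ≈ 0.5436

With H the event that the transaction is fraudulent, the joint likelihood of the observed sequence is P(data|H) = 0.759·0.241·0.759 = 0.13884 and P(data|¬H) = 0.195·0.805·0.195 = 0.030610.
Bayes: P(H|data) = 0.208·0.13884 / (0.208·0.13884 + 0.792·0.030610) = 0.028878/0.053121 = 0.5436.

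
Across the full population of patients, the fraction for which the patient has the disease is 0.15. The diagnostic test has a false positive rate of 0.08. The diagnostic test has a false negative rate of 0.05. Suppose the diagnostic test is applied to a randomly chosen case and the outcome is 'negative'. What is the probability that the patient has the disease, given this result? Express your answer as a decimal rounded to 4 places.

P(H | E) ≈ 0.0095

Let H be the event that the patient has the disease. P(H) = 0.15, so P(¬H) = 0.85. With E the 'negative' result, P(E|H) = 0.05 and P(E|¬H) = 0.92.
P(E) = 0.05·0.15 + 0.92·0.85 = 0.0075000 + 0.78200 = 0.78950.
By Bayes' theorem, P(H|E) = 0.0075000 / 0.78950 = 0.0095.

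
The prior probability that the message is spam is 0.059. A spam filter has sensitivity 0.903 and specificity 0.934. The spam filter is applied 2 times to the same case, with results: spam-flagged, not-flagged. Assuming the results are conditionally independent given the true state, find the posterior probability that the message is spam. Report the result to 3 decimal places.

Posterior P(H) ≈ 0.082

Let H be the event that the message is spam; start with P(H) = 0.059. P('spam-flagged'|H) = 0.903, P('spam-flagged'|¬H) = 0.066.
Update on result 1 ('spam-flagged'): P(H) ← 0.903·0.0590 / (0.903·0.0590 + 0.066·0.9410) = 0.053277/0.11538 = 0.4617.
Update on result 2 ('not-flagged'): P(H) ← 0.097·0.4617 / (0.097·0.4617 + 0.934·0.5383) = 0.044789/0.54752 = 0.0818.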